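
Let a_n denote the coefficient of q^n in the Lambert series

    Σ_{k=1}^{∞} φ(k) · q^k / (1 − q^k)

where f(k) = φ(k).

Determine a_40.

[q^40] φ(40)=16,φ(20)=8,φ(10)=4,φ(8)=4,φ(5)=4,φ(4)=2,φ(2)=1,φ(1)=1 ⇒ 40

a_40 = 40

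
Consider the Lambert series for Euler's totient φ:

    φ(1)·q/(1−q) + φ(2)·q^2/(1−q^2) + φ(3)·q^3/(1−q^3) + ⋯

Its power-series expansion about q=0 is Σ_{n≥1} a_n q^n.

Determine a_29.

q^29  k|29↦φ(k): 29:28 1:1  a_29=29

a_29 = 29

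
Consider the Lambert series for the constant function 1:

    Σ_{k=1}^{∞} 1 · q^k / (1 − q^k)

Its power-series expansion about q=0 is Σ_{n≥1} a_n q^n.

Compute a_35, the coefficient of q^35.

a_35 = 4

q^35  k|35↦f(k): 35:1 7:1 5:1 1:1  a_35=4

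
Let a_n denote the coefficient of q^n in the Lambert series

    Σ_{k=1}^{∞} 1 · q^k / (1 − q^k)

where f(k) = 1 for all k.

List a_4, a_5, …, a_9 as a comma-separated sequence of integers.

[q^4] f(1)=1,f(2)=1,f(4)=1 ⇒ 3
d|5:{5,1}  Σf=1+1=2
[q^6] f(6)=1,f(3)=1,f(2)=1,f(1)=1 ⇒ 4
[q^7] f(1)=1,f(7)=1 ⇒ 2
d|8:{8,4,2,1}  Σf=1+1+1+1=4
[q^9] f(1)=1,f(3)=1,f(9)=1 ⇒ 3

3, 2, 4, 2, 4, 3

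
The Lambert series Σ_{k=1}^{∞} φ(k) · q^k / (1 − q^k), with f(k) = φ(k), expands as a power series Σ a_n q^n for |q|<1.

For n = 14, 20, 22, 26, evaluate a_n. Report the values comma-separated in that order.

n=14: 1·14 2·7 7·2 14·1  φ→[1+1+6+6]=14
q^20  k|20↦φ(k): 1:1 2:1 4:2 5:4 10:4 20:8  a_20=20
n=22: 1·22 2·11 11·2 22·1  φ→[1+1+10+10]=22
[q^26] φ(1)=1,φ(2)=1,φ(13)=12,φ(26)=12 ⇒ 26

14, 20, 22, 26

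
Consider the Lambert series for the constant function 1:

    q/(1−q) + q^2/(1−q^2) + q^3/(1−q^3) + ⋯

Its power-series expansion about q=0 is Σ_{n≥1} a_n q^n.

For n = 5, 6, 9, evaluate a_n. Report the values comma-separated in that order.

q^5  k|5↦f(k): 1:1 5:1  a_5=2
[q^6] f(6)=1,f(3)=1,f(2)=1,f(1)=1 ⇒ 4
n=9: 1·9 3·3 9·1  f→[1+1+1]=3

2, 4, 3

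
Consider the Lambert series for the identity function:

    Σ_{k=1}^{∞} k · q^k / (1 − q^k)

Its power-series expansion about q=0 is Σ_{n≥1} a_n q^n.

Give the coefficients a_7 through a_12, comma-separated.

d|7:{1,7}  Σf=1+7=8
q^8  k|8↦f(k): 8:8 4:4 2:2 1:1  a_8=15
d|9:{1,3,9}  Σf=1+3+9=13
q^10  k|10↦f(k): 10:10 5:5 2:2 1:1  a_10=18
[q^11] f(1)=1,f(11)=11 ⇒ 12
d|12:{12,6,4,3,2,1}  Σf=12+6+4+3+2+1=28

8, 15, 13, 18, 12, 28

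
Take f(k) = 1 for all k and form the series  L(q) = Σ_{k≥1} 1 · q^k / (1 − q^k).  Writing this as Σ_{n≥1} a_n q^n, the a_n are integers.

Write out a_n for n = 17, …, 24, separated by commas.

2, 6, 2, 6, 4, 4, 2, 8

[q^17] f(17)=1,f(1)=1 ⇒ 2
n=18: 1·18 2·9 3·6 6·3 9·2 18·1  f→[1+1+1+1+1+1]=6
[q^19] f(19)=1,f(1)=1 ⇒ 2
d|20:{20,10,5,4,2,1}  Σf=1+1+1+1+1+1=6
d|21:{21,7,3,1}  Σf=1+1+1+1=4
n=22: 1·22 2·11 11·2 22·1  f→[1+1+1+1]=4
d|23:{23,1}  Σf=1+1=2
n=24: 24·1 12·2 8·3 6·4 4·6 3·8 2·12 1·24  f→[1+1+1+1+1+1+1+1]=8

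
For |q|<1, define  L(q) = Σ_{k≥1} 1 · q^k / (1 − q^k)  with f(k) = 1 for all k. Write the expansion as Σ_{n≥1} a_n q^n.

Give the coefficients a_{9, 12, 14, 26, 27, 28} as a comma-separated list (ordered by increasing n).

d|9:{9,3,1}  Σf=1+1+1=3
q^12  k|12↦f(k): 12:1 6:1 4:1 3:1 2:1 1:1  a_12=6
d|14:{1,2,7,14}  Σf=1+1+1+1=4
q^26  k|26↦f(k): 26:1 13:1 2:1 1:1  a_26=4
q^27  k|27↦f(k): 1:1 3:1 9:1 27:1  a_27=4
n=28: 1·28 2·14 4·7 7·4 14·2 28·1  f→[1+1+1+1+1+1]=6

3, 6, 4, 4, 4, 6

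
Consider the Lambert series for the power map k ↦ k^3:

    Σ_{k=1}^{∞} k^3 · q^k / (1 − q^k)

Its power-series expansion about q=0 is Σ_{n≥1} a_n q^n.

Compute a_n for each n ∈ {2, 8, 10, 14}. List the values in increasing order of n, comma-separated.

d|2:{1,2}  Σf=1+8=9
q^8  k|8↦f(k): 1:1 2:8 4:64 8:512  a_8=585
[q^10] f(10)=1000,f(5)=125,f(2)=8,f(1)=1 ⇒ 1134
d|14:{1,2,7,14}  Σf=1+8+343+2744=3096

9, 585, 1134, 3096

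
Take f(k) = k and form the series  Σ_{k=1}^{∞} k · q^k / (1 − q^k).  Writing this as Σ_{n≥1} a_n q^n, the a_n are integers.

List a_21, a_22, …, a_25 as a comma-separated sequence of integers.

q^21  k|21↦f(k): 1:1 3:3 7:7 21:21  a_21=32
q^22  k|22↦f(k): 1:1 2:2 11:11 22:22  a_22=36
q^23  k|23↦f(k): 23:23 1:1  a_23=24
d|24:{1,2,3,4,6,8,12,24}  Σf=1+2+3+4+6+8+12+24=60
n=25: 1·25 5·5 25·1  f→[1+5+25]=31

32, 36, 24, 60, 31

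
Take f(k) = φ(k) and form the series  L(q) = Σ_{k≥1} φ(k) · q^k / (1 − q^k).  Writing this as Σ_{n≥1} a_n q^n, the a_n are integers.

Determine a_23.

d|23:{23,1}  Σφ=22+1=23

a_23 = 23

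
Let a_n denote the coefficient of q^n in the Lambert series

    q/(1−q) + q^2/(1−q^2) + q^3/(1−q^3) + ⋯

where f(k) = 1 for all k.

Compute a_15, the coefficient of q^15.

a_15 = 4

[q^15] f(15)=1,f(5)=1,f(3)=1,f(1)=1 ⇒ 4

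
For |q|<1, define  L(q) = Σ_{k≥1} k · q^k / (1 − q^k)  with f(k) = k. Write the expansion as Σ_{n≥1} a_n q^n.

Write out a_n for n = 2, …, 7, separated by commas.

q^2  k|2↦f(k): 2:2 1:1  a_2=3
q^3  k|3↦f(k): 1:1 3:3  a_3=4
d|4:{1,2,4}  Σf=1+2+4=7
q^5  k|5↦f(k): 5:5 1:1  a_5=6
n=6: 1·6 2·3 3·2 6·1  f→[1+2+3+6]=12
n=7: 1·7 7·1  f→[1+7]=8

3, 4, 7, 6, 12, 8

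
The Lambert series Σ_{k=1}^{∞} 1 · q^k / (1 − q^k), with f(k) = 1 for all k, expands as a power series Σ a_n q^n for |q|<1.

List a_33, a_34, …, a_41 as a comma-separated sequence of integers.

d|33:{33,11,3,1}  Σf=1+1+1+1=4
n=34: 34·1 17·2 2·17 1·34  f→[1+1+1+1]=4
d|35:{35,7,5,1}  Σf=1+1+1+1=4
n=36: 1·36 2·18 3·12 4·9 6·6 9·4 12·3 18·2 36·1  f→[1+1+1+1+1+1+1+1+1]=9
d|37:{1,37}  Σf=1+1=2
q^38  k|38↦f(k): 38:1 19:1 2:1 1:1  a_38=4
n=39: 39·1 13·3 3·13 1·39  f→[1+1+1+1]=4
d|40:{1,2,4,5,8,10,20,40}  Σf=1+1+1+1+1+1+1+1=8
d|41:{1,41}  Σf=1+1=2

4, 4, 4, 9, 2, 4, 4, 8, 2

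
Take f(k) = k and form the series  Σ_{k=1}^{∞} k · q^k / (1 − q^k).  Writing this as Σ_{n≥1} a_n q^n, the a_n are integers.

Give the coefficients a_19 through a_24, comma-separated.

[q^19] f(19)=19,f(1)=1 ⇒ 20
n=20: 20·1 10·2 5·4 4·5 2·10 1·20  f→[20+10+5+4+2+1]=42
n=21: 21·1 7·3 3·7 1·21  f→[21+7+3+1]=32
q^22  k|22↦f(k): 22:22 11:11 2:2 1:1  a_22=36
d|23:{23,1}  Σf=23+1=24
n=24: 24·1 12·2 8·3 6·4 4·6 3·8 2·12 1·24  f→[24+12+8+6+4+3+2+1]=60

20, 42, 32, 36, 24, 60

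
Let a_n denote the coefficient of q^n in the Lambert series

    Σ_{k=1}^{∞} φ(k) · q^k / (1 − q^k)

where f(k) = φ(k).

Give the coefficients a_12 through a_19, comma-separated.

[q^12] φ(1)=1,φ(2)=1,φ(3)=2,φ(4)=2,φ(6)=2,φ(12)=4 ⇒ 12
n=13: 1·13 13·1  φ→[1+12]=13
[q^14] φ(1)=1,φ(2)=1,φ(7)=6,φ(14)=6 ⇒ 14
n=15: 15·1 5·3 3·5 1·15  φ→[8+4+2+1]=15
d|16:{1,2,4,8,16}  Σφ=1+1+2+4+8=16
q^17  k|17↦φ(k): 17:16 1:1  a_17=17
n=18: 18·1 9·2 6·3 3·6 2·9 1·18  φ→[6+6+2+2+1+1]=18
d|19:{19,1}  Σφ=18+1=19

12, 13, 14, 15, 16, 17, 18, 19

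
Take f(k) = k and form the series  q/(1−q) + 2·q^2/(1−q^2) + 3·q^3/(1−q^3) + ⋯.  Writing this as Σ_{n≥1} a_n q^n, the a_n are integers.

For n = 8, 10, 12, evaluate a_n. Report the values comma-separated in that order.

[q^8] f(8)=8,f(4)=4,f(2)=2,f(1)=1 ⇒ 15
[q^10] f(1)=1,f(2)=2,f(5)=5,f(10)=10 ⇒ 18
[q^12] f(1)=1,f(2)=2,f(3)=3,f(4)=4,f(6)=6,f(12)=12 ⇒ 28

15, 18, 28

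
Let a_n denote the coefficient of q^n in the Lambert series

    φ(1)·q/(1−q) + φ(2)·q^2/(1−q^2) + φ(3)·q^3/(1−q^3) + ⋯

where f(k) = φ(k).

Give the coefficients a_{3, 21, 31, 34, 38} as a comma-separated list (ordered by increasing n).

q^3  k|3↦φ(k): 1:1 3:2  a_3=3
d|21:{1,3,7,21}  Σφ=1+2+6+12=21
n=31: 31·1 1·31  φ→[30+1]=31
n=34: 1·34 2·17 17·2 34·1  φ→[1+1+16+16]=34
n=38: 1·38 2·19 19·2 38·1  φ→[1+1+18+18]=38

3, 21, 31, 34, 38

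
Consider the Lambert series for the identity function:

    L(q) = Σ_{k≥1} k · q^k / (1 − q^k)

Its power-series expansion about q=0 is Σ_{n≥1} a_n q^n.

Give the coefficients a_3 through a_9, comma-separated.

d|3:{1,3}  Σf=1+3=4
d|4:{4,2,1}  Σf=4+2+1=7
d|5:{5,1}  Σf=5+1=6
d|6:{1,2,3,6}  Σf=1+2+3+6=12
d|7:{1,7}  Σf=1+7=8
q^8  k|8↦f(k): 8:8 4:4 2:2 1:1  a_8=15
n=9: 9·1 3·3 1·9  f→[9+3+1]=13

4, 7, 6, 12, 8, 15, 13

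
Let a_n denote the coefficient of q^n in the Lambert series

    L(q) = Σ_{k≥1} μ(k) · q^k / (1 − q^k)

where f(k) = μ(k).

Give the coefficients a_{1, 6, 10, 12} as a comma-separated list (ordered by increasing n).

q^1  k|1↦μ(k): 1:1  a_1=1
d|6:{1,2,3,6}  Σμ=1+(-1)+(-1)+1=0
[q^10] μ(1)=1,μ(2)=-1,μ(5)=-1,μ(10)=1 ⇒ 0
d|12:{1,2,3,4,6,12}  Σμ=1+(-1)+(-1)+0+1+0=0

1, 0, 0, 0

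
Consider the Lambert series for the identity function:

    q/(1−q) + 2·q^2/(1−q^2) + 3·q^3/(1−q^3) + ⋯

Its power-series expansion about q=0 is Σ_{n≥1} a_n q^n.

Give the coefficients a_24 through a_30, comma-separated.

d|24:{24,12,8,6,4,3,2,1}  Σf=24+12+8+6+4+3+2+1=60
q^25  k|25↦f(k): 1:1 5:5 25:25  a_25=31
q^26  k|26↦f(k): 1:1 2:2 13:13 26:26  a_26=42
n=27: 27·1 9·3 3·9 1·27  f→[27+9+3+1]=40
d|28:{28,14,7,4,2,1}  Σf=28+14+7+4+2+1=56
[q^29] f(29)=29,f(1)=1 ⇒ 30
n=30: 30·1 15·2 10·3 6·5 5·6 3·10 2·15 1·30  f→[30+15+10+6+5+3+2+1]=72

60, 31, 42, 40, 56, 30, 72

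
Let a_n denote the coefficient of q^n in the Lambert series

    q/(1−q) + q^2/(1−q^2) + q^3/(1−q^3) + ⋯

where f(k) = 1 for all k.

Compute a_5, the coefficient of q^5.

a_5 = 2

[q^5] f(5)=1,f(1)=1 ⇒ 2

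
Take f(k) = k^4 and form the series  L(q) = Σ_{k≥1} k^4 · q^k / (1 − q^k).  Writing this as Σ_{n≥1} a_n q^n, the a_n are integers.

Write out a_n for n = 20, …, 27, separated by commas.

d|20:{20,10,5,4,2,1}  Σf=160000+10000+625+256+16+1=170898
d|21:{1,3,7,21}  Σf=1+81+2401+194481=196964
[q^22] f(1)=1,f(2)=16,f(11)=14641,f(22)=234256 ⇒ 248914
[q^23] f(23)=279841,f(1)=1 ⇒ 279842
n=24: 24·1 12·2 8·3 6·4 4·6 3·8 2·12 1·24  f→[331776+20736+4096+1296+256+81+16+1]=358258
[q^25] f(1)=1,f(5)=625,f(25)=390625 ⇒ 391251
n=26: 26·1 13·2 2·13 1·26  f→[456976+28561+16+1]=485554
d|27:{1,3,9,27}  Σf=1+81+6561+531441=538084

170898, 196964, 248914, 279842, 358258, 391251, 485554, 538084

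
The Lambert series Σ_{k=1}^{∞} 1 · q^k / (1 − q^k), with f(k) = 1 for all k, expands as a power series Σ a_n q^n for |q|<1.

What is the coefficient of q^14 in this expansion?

a_14 = 4

q^14  k|14↦f(k): 14:1 7:1 2:1 1:1  a_14=4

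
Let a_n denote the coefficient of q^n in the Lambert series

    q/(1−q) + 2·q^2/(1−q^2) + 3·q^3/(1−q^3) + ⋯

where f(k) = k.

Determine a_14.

d|14:{14,7,2,1}  Σf=14+7+2+1=24

a_14 = 24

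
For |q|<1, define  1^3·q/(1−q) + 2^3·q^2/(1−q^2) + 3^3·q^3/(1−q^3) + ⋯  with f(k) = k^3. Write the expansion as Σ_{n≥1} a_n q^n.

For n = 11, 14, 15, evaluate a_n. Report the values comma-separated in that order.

1332, 3096, 3528

n=11: 11·1 1·11  f→[1331+1]=1332
[q^14] f(1)=1,f(2)=8,f(7)=343,f(14)=2744 ⇒ 3096
d|15:{15,5,3,1}  Σf=3375+125+27+1=3528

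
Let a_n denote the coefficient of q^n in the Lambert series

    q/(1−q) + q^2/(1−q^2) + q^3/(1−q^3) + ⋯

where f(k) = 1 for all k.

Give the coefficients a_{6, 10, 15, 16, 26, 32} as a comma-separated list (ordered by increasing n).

d|6:{6,3,2,1}  Σf=1+1+1+1=4
[q^10] f(1)=1,f(2)=1,f(5)=1,f(10)=1 ⇒ 4
q^15  k|15↦f(k): 15:1 5:1 3:1 1:1  a_15=4
d|16:{1,2,4,8,16}  Σf=1+1+1+1+1=5
[q^26] f(26)=1,f(13)=1,f(2)=1,f(1)=1 ⇒ 4
d|32:{32,16,8,4,2,1}  Σf=1+1+1+1+1+1=6

4, 4, 4, 5, 4, 6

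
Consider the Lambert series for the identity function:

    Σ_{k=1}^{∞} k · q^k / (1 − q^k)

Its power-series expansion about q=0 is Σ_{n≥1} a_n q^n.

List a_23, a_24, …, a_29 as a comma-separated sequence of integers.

24, 60, 31, 42, 40, 56, 30

n=23: 1·23 23·1  f→[1+23]=24
q^24  k|24↦f(k): 24:24 12:12 8:8 6:6 4:4 3:3 2:2 1:1  a_24=60
n=25: 1·25 5·5 25·1  f→[1+5+25]=31
d|26:{1,2,13,26}  Σf=1+2+13+26=42
[q^27] f(27)=27,f(9)=9,f(3)=3,f(1)=1 ⇒ 40
[q^28] f(28)=28,f(14)=14,f(7)=7,f(4)=4,f(2)=2,f(1)=1 ⇒ 56
q^29  k|29↦f(k): 1:1 29:29  a_29=30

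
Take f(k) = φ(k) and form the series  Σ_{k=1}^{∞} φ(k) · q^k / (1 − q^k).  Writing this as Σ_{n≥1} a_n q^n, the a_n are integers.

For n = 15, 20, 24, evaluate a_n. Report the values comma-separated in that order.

[q^15] φ(15)=8,φ(5)=4,φ(3)=2,φ(1)=1 ⇒ 15
n=20: 1·20 2·10 4·5 5·4 10·2 20·1  φ→[1+1+2+4+4+8]=20
q^24  k|24↦φ(k): 24:8 12:4 8:4 6:2 4:2 3:2 2:1 1:1  a_24=24

15, 20, 24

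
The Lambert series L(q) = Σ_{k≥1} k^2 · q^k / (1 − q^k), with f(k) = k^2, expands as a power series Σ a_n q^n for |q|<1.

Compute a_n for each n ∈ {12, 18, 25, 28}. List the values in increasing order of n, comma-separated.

210, 455, 651, 1050

q^12  k|12↦f(k): 12:144 6:36 4:16 3:9 2:4 1:1  a_12=210
[q^18] f(18)=324,f(9)=81,f(6)=36,f(3)=9,f(2)=4,f(1)=1 ⇒ 455
d|25:{1,5,25}  Σf=1+25+625=651
n=28: 28·1 14·2 7·4 4·7 2·14 1·28  f→[784+196+49+16+4+1]=1050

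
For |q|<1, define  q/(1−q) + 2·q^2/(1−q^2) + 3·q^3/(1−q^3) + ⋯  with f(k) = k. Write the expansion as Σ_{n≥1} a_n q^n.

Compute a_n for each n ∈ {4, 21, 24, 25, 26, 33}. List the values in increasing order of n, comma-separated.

7, 32, 60, 31, 42, 48

[q^4] f(1)=1,f(2)=2,f(4)=4 ⇒ 7
n=21: 21·1 7·3 3·7 1·21  f→[21+7+3+1]=32
d|24:{1,2,3,4,6,8,12,24}  Σf=1+2+3+4+6+8+12+24=60
[q^25] f(1)=1,f(5)=5,f(25)=25 ⇒ 31
n=26: 26·1 13·2 2·13 1·26  f→[26+13+2+1]=42
[q^33] f(1)=1,f(3)=3,f(11)=11,f(33)=33 ⇒ 48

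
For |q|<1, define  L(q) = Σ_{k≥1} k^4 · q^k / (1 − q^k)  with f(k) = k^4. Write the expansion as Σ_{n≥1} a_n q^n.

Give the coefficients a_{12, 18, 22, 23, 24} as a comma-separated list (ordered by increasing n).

[q^12] f(1)=1,f(2)=16,f(3)=81,f(4)=256,f(6)=1296,f(12)=20736 ⇒ 22386
n=18: 1·18 2·9 3·6 6·3 9·2 18·1  f→[1+16+81+1296+6561+104976]=112931
q^22  k|22↦f(k): 22:234256 11:14641 2:16 1:1  a_22=248914
[q^23] f(23)=279841,f(1)=1 ⇒ 279842
[q^24] f(1)=1,f(2)=16,f(3)=81,f(4)=256,f(6)=1296,f(8)=4096,f(12)=20736,f(24)=331776 ⇒ 358258

22386, 112931, 248914, 279842, 358258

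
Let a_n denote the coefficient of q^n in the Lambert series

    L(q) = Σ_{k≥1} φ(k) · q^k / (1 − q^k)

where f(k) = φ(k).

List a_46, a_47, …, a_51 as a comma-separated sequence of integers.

q^46  k|46↦φ(k): 1:1 2:1 23:22 46:22  a_46=46
d|47:{1,47}  Σφ=1+46=47
d|48:{1,2,3,4,6,8,12,16,24,48}  Σφ=1+1+2+2+2+4+4+8+8+16=48
[q^49] φ(1)=1,φ(7)=6,φ(49)=42 ⇒ 49
[q^50] φ(1)=1,φ(2)=1,φ(5)=4,φ(10)=4,φ(25)=20,φ(50)=20 ⇒ 50
q^51  k|51↦φ(k): 1:1 3:2 17:16 51:32  a_51=51

46, 47, 48, 49, 50, 51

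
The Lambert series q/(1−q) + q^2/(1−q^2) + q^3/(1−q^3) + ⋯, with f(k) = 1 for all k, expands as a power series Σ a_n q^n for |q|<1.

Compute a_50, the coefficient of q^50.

a_50 = 6

q^50  k|50↦f(k): 50:1 25:1 10:1 5:1 2:1 1:1  a_50=6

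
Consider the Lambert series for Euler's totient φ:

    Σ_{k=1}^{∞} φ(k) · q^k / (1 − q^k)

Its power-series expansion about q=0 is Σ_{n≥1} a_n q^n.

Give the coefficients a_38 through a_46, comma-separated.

d|38:{38,19,2,1}  Σφ=18+18+1+1=38
n=39: 1·39 3·13 13·3 39·1  φ→[1+2+12+24]=39
q^40  k|40↦φ(k): 40:16 20:8 10:4 8:4 5:4 4:2 2:1 1:1  a_40=40
n=41: 1·41 41·1  φ→[1+40]=41
d|42:{1,2,3,6,7,14,21,42}  Σφ=1+1+2+2+6+6+12+12=42
[q^43] φ(1)=1,φ(43)=42 ⇒ 43
q^44  k|44↦φ(k): 44:20 22:10 11:10 4:2 2:1 1:1  a_44=44
d|45:{45,15,9,5,3,1}  Σφ=24+8+6+4+2+1=45
[q^46] φ(46)=22,φ(23)=22,φ(2)=1,φ(1)=1 ⇒ 46

38, 39, 40, 41, 42, 43, 44, 45, 46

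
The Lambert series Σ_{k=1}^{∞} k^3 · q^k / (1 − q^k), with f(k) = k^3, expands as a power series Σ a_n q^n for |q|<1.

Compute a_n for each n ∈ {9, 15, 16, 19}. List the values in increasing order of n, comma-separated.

757, 3528, 4681, 6860

[q^9] f(1)=1,f(3)=27,f(9)=729 ⇒ 757
q^15  k|15↦f(k): 15:3375 5:125 3:27 1:1  a_15=3528
[q^16] f(1)=1,f(2)=8,f(4)=64,f(8)=512,f(16)=4096 ⇒ 4681
n=19: 1·19 19·1  f→[1+6859]=6860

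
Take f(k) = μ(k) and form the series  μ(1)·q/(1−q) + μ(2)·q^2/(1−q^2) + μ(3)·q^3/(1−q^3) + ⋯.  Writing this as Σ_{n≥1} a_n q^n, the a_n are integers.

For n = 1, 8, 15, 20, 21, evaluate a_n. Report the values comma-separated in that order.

n=1: 1·1  μ→[1]=1
d|8:{1,2,4,8}  Σμ=1+(-1)+0+0=0
n=15: 15·1 5·3 3·5 1·15  μ→[1+(-1)+(-1)+1]=0
n=20: 1·20 2·10 4·5 5·4 10·2 20·1  μ→[1+(-1)+0+(-1)+1+0]=0
n=21: 1·21 3·7 7·3 21·1  μ→[1+(-1)+(-1)+1]=0

1, 0, 0, 0, 0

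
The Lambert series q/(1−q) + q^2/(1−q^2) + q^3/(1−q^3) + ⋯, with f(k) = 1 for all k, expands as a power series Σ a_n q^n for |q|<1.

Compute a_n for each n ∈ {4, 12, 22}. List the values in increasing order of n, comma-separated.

[q^4] f(4)=1,f(2)=1,f(1)=1 ⇒ 3
d|12:{1,2,3,4,6,12}  Σf=1+1+1+1+1+1=6
[q^22] f(1)=1,f(2)=1,f(11)=1,f(22)=1 ⇒ 4

3, 6, 4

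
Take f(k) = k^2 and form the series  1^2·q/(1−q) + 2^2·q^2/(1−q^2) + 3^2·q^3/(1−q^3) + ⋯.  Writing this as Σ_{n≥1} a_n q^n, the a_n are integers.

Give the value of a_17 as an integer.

[q^17] f(17)=289,f(1)=1 ⇒ 290

a_17 = 290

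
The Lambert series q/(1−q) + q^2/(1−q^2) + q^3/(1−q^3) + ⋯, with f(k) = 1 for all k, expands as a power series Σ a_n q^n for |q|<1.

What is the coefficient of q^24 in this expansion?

n=24: 1·24 2·12 3·8 4·6 6·4 8·3 12·2 24·1  f→[1+1+1+1+1+1+1+1]=8

a_24 = 8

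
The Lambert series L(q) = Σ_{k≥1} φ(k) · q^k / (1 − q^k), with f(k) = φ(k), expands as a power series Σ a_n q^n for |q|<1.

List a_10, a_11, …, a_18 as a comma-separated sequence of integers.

q^10  k|10↦φ(k): 10:4 5:4 2:1 1:1  a_10=10
n=11: 1·11 11·1  φ→[1+10]=11
d|12:{12,6,4,3,2,1}  Σφ=4+2+2+2+1+1=12
n=13: 13·1 1·13  φ→[12+1]=13
d|14:{14,7,2,1}  Σφ=6+6+1+1=14
n=15: 15·1 5·3 3·5 1·15  φ→[8+4+2+1]=15
[q^16] φ(1)=1,φ(2)=1,φ(4)=2,φ(8)=4,φ(16)=8 ⇒ 16
q^17  k|17↦φ(k): 17:16 1:1  a_17=17
d|18:{1,2,3,6,9,18}  Σφ=1+1+2+2+6+6=18

10, 11, 12, 13, 14, 15, 16, 17, 18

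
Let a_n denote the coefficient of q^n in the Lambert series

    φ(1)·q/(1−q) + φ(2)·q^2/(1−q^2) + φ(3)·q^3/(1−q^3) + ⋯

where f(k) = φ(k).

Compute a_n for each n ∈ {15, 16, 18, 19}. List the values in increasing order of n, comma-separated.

q^15  k|15↦φ(k): 1:1 3:2 5:4 15:8  a_15=15
q^16  k|16↦φ(k): 1:1 2:1 4:2 8:4 16:8  a_16=16
q^18  k|18↦φ(k): 1:1 2:1 3:2 6:2 9:6 18:6  a_18=18
n=19: 19·1 1·19  φ→[18+1]=19

15, 16, 18, 19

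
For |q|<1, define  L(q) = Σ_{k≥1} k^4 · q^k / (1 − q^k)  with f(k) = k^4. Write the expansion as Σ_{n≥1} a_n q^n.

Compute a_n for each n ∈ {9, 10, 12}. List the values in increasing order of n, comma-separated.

[q^9] f(9)=6561,f(3)=81,f(1)=1 ⇒ 6643
n=10: 1·10 2·5 5·2 10·1  f→[1+16+625+10000]=10642
d|12:{1,2,3,4,6,12}  Σf=1+16+81+256+1296+20736=22386

6643, 10642, 22386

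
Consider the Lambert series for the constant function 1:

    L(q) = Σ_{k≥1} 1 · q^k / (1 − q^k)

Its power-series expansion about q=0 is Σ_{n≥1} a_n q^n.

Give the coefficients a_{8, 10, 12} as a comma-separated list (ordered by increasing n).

4, 4, 6

[q^8] f(8)=1,f(4)=1,f(2)=1,f(1)=1 ⇒ 4
n=10: 10·1 5·2 2·5 1·10  f→[1+1+1+1]=4
n=12: 1·12 2·6 3·4 4·3 6·2 12·1  f→[1+1+1+1+1+1]=6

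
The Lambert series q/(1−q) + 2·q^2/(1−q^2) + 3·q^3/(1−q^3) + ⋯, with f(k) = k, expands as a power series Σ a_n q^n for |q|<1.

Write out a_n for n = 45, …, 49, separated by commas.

d|45:{45,15,9,5,3,1}  Σf=45+15+9+5+3+1=78
[q^46] f(46)=46,f(23)=23,f(2)=2,f(1)=1 ⇒ 72
[q^47] f(47)=47,f(1)=1 ⇒ 48
d|48:{1,2,3,4,6,8,12,16,24,48}  Σf=1+2+3+4+6+8+12+16+24+48=124
[q^49] f(49)=49,f(7)=7,f(1)=1 ⇒ 57

78, 72, 48, 124, 57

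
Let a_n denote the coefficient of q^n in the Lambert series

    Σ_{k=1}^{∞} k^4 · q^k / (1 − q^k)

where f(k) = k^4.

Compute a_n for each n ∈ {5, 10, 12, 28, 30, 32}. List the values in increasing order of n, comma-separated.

[q^5] f(5)=625,f(1)=1 ⇒ 626
[q^10] f(1)=1,f(2)=16,f(5)=625,f(10)=10000 ⇒ 10642
[q^12] f(12)=20736,f(6)=1296,f(4)=256,f(3)=81,f(2)=16,f(1)=1 ⇒ 22386
q^28  k|28↦f(k): 1:1 2:16 4:256 7:2401 14:38416 28:614656  a_28=655746
[q^30] f(1)=1,f(2)=16,f(3)=81,f(5)=625,f(6)=1296,f(10)=10000,f(15)=50625,f(30)=810000 ⇒ 872644
[q^32] f(1)=1,f(2)=16,f(4)=256,f(8)=4096,f(16)=65536,f(32)=1048576 ⇒ 1118481

626, 10642, 22386, 655746, 872644, 1118481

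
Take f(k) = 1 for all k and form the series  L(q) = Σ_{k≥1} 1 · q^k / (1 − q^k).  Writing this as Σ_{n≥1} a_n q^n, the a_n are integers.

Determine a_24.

a_24 = 8

[q^24] f(1)=1,f(2)=1,f(3)=1,f(4)=1,f(6)=1,f(8)=1,f(12)=1,f(24)=1 ⇒ 8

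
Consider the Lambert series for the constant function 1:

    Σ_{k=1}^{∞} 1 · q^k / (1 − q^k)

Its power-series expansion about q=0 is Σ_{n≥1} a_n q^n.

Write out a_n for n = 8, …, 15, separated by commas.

q^8  k|8↦f(k): 8:1 4:1 2:1 1:1  a_8=4
n=9: 9·1 3·3 1·9  f→[1+1+1]=3
n=10: 10·1 5·2 2·5 1·10  f→[1+1+1+1]=4
[q^11] f(1)=1,f(11)=1 ⇒ 2
d|12:{12,6,4,3,2,1}  Σf=1+1+1+1+1+1=6
q^13  k|13↦f(k): 1:1 13:1  a_13=2
n=14: 14·1 7·2 2·7 1·14  f→[1+1+1+1]=4
q^15  k|15↦f(k): 15:1 5:1 3:1 1:1  a_15=4

4, 3, 4, 2, 6, 2, 4, 4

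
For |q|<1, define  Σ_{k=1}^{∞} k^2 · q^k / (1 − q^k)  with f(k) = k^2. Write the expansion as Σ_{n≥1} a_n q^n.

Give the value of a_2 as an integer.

a_2 = 5

q^2  k|2↦f(k): 1:1 2:4  a_2=5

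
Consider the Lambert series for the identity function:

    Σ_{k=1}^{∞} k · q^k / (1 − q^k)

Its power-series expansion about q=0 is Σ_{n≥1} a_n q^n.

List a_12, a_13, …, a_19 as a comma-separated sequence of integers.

n=12: 1·12 2·6 3·4 4·3 6·2 12·1  f→[1+2+3+4+6+12]=28
q^13  k|13↦f(k): 1:1 13:13  a_13=14
q^14  k|14↦f(k): 14:14 7:7 2:2 1:1  a_14=24
[q^15] f(1)=1,f(3)=3,f(5)=5,f(15)=15 ⇒ 24
q^16  k|16↦f(k): 16:16 8:8 4:4 2:2 1:1  a_16=31
[q^17] f(1)=1,f(17)=17 ⇒ 18
q^18  k|18↦f(k): 18:18 9:9 6:6 3:3 2:2 1:1  a_18=39
d|19:{19,1}  Σf=19+1=20

28, 14, 24, 24, 31, 18, 39, 20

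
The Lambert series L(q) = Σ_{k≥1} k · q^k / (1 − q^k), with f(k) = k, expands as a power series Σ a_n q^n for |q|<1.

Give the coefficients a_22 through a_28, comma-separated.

36, 24, 60, 31, 42, 40, 56

q^22  k|22↦f(k): 1:1 2:2 11:11 22:22  a_22=36
q^23  k|23↦f(k): 23:23 1:1  a_23=24
q^24  k|24↦f(k): 1:1 2:2 3:3 4:4 6:6 8:8 12:12 24:24  a_24=60
q^25  k|25↦f(k): 25:25 5:5 1:1  a_25=31
n=26: 1·26 2·13 13·2 26·1  f→[1+2+13+26]=42
[q^27] f(27)=27,f(9)=9,f(3)=3,f(1)=1 ⇒ 40
q^28  k|28↦f(k): 1:1 2:2 4:4 7:7 14:14 28:28  a_28=56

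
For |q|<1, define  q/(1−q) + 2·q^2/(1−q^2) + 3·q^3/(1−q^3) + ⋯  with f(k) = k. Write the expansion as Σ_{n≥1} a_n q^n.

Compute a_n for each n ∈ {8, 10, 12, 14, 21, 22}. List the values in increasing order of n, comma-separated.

[q^8] f(8)=8,f(4)=4,f(2)=2,f(1)=1 ⇒ 15
q^10  k|10↦f(k): 1:1 2:2 5:5 10:10  a_10=18
[q^12] f(1)=1,f(2)=2,f(3)=3,f(4)=4,f(6)=6,f(12)=12 ⇒ 28
n=14: 14·1 7·2 2·7 1·14  f→[14+7+2+1]=24
[q^21] f(21)=21,f(7)=7,f(3)=3,f(1)=1 ⇒ 32
q^22  k|22↦f(k): 1:1 2:2 11:11 22:22  a_22=36

15, 18, 28, 24, 32, 36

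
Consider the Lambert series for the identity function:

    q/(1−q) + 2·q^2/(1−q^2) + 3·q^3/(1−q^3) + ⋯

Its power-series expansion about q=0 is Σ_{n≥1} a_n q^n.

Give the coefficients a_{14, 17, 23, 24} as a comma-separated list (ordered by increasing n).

24, 18, 24, 60

d|14:{1,2,7,14}  Σf=1+2+7+14=24
q^17  k|17↦f(k): 17:17 1:1  a_17=18
d|23:{1,23}  Σf=1+23=24
q^24  k|24↦f(k): 1:1 2:2 3:3 4:4 6:6 8:8 12:12 24:24  a_24=60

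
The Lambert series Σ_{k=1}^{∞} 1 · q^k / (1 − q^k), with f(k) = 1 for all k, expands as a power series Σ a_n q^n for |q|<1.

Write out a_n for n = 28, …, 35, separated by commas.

6, 2, 8, 2, 6, 4, 4, 4

[q^28] f(28)=1,f(14)=1,f(7)=1,f(4)=1,f(2)=1,f(1)=1 ⇒ 6
[q^29] f(1)=1,f(29)=1 ⇒ 2
n=30: 30·1 15·2 10·3 6·5 5·6 3·10 2·15 1·30  f→[1+1+1+1+1+1+1+1]=8
d|31:{1,31}  Σf=1+1=2
n=32: 1·32 2·16 4·8 8·4 16·2 32·1  f→[1+1+1+1+1+1]=6
q^33  k|33↦f(k): 33:1 11:1 3:1 1:1  a_33=4
d|34:{34,17,2,1}  Σf=1+1+1+1=4
n=35: 35·1 7·5 5·7 1·35  f→[1+1+1+1]=4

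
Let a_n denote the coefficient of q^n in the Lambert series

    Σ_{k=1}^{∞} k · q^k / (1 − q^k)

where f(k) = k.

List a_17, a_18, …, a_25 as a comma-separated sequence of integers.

q^17  k|17↦f(k): 17:17 1:1  a_17=18
n=18: 18·1 9·2 6·3 3·6 2·9 1·18  f→[18+9+6+3+2+1]=39
[q^19] f(19)=19,f(1)=1 ⇒ 20
n=20: 1·20 2·10 4·5 5·4 10·2 20·1  f→[1+2+4+5+10+20]=42
[q^21] f(21)=21,f(7)=7,f(3)=3,f(1)=1 ⇒ 32
[q^22] f(22)=22,f(11)=11,f(2)=2,f(1)=1 ⇒ 36
d|23:{23,1}  Σf=23+1=24
d|24:{1,2,3,4,6,8,12,24}  Σf=1+2+3+4+6+8+12+24=60
[q^25] f(25)=25,f(5)=5,f(1)=1 ⇒ 31

18, 39, 20, 42, 32, 36, 24, 60, 31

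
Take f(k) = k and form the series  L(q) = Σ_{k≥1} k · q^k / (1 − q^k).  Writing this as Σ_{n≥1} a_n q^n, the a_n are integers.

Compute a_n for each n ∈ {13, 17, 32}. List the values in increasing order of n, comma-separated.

[q^13] f(13)=13,f(1)=1 ⇒ 14
n=17: 1·17 17·1  f→[1+17]=18
d|32:{32,16,8,4,2,1}  Σf=32+16+8+4+2+1=63

14, 18, 63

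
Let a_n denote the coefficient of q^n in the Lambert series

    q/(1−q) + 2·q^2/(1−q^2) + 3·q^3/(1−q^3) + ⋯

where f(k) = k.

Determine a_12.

d|12:{12,6,4,3,2,1}  Σf=12+6+4+3+2+1=28

a_12 = 28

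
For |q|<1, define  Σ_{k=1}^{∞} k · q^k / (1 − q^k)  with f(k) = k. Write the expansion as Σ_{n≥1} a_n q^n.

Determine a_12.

n=12: 12·1 6·2 4·3 3·4 2·6 1·12  f→[12+6+4+3+2+1]=28

a_12 = 28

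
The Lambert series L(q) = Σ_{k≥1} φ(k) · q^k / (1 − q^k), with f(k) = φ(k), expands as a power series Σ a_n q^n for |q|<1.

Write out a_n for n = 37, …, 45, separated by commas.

n=37: 37·1 1·37  φ→[36+1]=37
n=38: 38·1 19·2 2·19 1·38  φ→[18+18+1+1]=38
[q^39] φ(39)=24,φ(13)=12,φ(3)=2,φ(1)=1 ⇒ 39
[q^40] φ(1)=1,φ(2)=1,φ(4)=2,φ(5)=4,φ(8)=4,φ(10)=4,φ(20)=8,φ(40)=16 ⇒ 40
q^41  k|41↦φ(k): 41:40 1:1  a_41=41
q^42  k|42↦φ(k): 1:1 2:1 3:2 6:2 7:6 14:6 21:12 42:12  a_42=42
[q^43] φ(43)=42,φ(1)=1 ⇒ 43
n=44: 44·1 22·2 11·4 4·11 2·22 1·44  φ→[20+10+10+2+1+1]=44
[q^45] φ(45)=24,φ(15)=8,φ(9)=6,φ(5)=4,φ(3)=2,φ(1)=1 ⇒ 45

37, 38, 39, 40, 41, 42, 43, 44, 45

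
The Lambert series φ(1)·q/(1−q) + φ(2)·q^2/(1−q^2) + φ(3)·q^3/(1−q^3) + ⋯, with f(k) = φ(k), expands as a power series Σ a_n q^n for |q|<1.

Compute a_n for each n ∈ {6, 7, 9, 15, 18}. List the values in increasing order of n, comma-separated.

n=6: 6·1 3·2 2·3 1·6  φ→[2+2+1+1]=6
[q^7] φ(1)=1,φ(7)=6 ⇒ 7
[q^9] φ(9)=6,φ(3)=2,φ(1)=1 ⇒ 9
q^15  k|15↦φ(k): 15:8 5:4 3:2 1:1  a_15=15
d|18:{18,9,6,3,2,1}  Σφ=6+6+2+2+1+1=18

6, 7, 9, 15, 18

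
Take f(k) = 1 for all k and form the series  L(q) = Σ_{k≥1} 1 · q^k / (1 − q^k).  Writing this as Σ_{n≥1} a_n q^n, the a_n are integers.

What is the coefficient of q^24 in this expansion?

n=24: 24·1 12·2 8·3 6·4 4·6 3·8 2·12 1·24  f→[1+1+1+1+1+1+1+1]=8

a_24 = 8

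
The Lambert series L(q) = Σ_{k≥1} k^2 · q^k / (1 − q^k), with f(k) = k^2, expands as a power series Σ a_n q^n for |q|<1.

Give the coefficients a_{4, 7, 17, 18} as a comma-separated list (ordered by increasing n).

n=4: 1·4 2·2 4·1  f→[1+4+16]=21
d|7:{1,7}  Σf=1+49=50
d|17:{17,1}  Σf=289+1=290
q^18  k|18↦f(k): 18:324 9:81 6:36 3:9 2:4 1:1  a_18=455

21, 50, 290, 455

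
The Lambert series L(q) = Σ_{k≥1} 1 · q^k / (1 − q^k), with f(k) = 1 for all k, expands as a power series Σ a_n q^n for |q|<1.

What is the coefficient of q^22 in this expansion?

a_22 = 4

q^22  k|22↦f(k): 22:1 11:1 2:1 1:1  a_22=4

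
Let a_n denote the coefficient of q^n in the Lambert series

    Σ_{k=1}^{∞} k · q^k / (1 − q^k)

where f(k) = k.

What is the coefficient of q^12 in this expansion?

a_12 = 28

n=12: 12·1 6·2 4·3 3·4 2·6 1·12  f→[12+6+4+3+2+1]=28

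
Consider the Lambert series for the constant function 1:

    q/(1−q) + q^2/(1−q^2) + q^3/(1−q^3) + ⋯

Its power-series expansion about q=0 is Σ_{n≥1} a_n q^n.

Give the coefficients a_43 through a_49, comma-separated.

d|43:{43,1}  Σf=1+1=2
[q^44] f(44)=1,f(22)=1,f(11)=1,f(4)=1,f(2)=1,f(1)=1 ⇒ 6
q^45  k|45↦f(k): 1:1 3:1 5:1 9:1 15:1 45:1  a_45=6
q^46  k|46↦f(k): 46:1 23:1 2:1 1:1  a_46=4
[q^47] f(1)=1,f(47)=1 ⇒ 2
[q^48] f(1)=1,f(2)=1,f(3)=1,f(4)=1,f(6)=1,f(8)=1,f(12)=1,f(16)=1,f(24)=1,f(48)=1 ⇒ 10
[q^49] f(49)=1,f(7)=1,f(1)=1 ⇒ 3

2, 6, 6, 4, 2, 10, 3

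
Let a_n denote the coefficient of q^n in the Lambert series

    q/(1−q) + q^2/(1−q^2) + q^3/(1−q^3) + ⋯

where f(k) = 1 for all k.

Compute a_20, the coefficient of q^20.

n=20: 20·1 10·2 5·4 4·5 2·10 1·20  f→[1+1+1+1+1+1]=6

a_20 = 6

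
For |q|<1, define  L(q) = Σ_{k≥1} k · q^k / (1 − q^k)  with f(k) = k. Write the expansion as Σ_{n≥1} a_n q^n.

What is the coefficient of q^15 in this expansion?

q^15  k|15↦f(k): 1:1 3:3 5:5 15:15  a_15=24

a_15 = 24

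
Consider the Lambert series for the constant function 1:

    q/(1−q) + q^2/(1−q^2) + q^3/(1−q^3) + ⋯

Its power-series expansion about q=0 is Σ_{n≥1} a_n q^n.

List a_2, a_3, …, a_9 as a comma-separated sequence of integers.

n=2: 1·2 2·1  f→[1+1]=2
n=3: 3·1 1·3  f→[1+1]=2
q^4  k|4↦f(k): 4:1 2:1 1:1  a_4=3
q^5  k|5↦f(k): 5:1 1:1  a_5=2
d|6:{6,3,2,1}  Σf=1+1+1+1=4
q^7  k|7↦f(k): 7:1 1:1  a_7=2
d|8:{8,4,2,1}  Σf=1+1+1+1=4
q^9  k|9↦f(k): 9:1 3:1 1:1  a_9=3

2, 2, 3, 2, 4, 2, 4, 3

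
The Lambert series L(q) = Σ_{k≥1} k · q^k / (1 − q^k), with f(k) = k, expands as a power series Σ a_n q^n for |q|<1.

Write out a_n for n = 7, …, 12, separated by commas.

8, 15, 13, 18, 12, 28

n=7: 1·7 7·1  f→[1+7]=8
[q^8] f(1)=1,f(2)=2,f(4)=4,f(8)=8 ⇒ 15
d|9:{1,3,9}  Σf=1+3+9=13
n=10: 10·1 5·2 2·5 1·10  f→[10+5+2+1]=18
n=11: 11·1 1·11  f→[11+1]=12
q^12  k|12↦f(k): 12:12 6:6 4:4 3:3 2:2 1:1  a_12=28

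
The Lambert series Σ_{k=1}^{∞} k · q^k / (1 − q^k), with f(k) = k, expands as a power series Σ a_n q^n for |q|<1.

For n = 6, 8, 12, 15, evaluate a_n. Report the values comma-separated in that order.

12, 15, 28, 24

n=6: 6·1 3·2 2·3 1·6  f→[6+3+2+1]=12
n=8: 8·1 4·2 2·4 1·8  f→[8+4+2+1]=15
q^12  k|12↦f(k): 1:1 2:2 3:3 4:4 6:6 12:12  a_12=28
[q^15] f(1)=1,f(3)=3,f(5)=5,f(15)=15 ⇒ 24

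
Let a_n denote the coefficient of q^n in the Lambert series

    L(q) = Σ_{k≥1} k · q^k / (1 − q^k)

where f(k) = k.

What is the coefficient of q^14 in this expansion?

q^14  k|14↦f(k): 1:1 2:2 7:7 14:14  a_14=24

a_14 = 24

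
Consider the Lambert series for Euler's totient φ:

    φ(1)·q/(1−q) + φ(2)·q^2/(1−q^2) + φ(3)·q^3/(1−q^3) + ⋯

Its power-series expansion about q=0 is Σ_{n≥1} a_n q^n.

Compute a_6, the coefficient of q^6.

q^6  k|6↦φ(k): 6:2 3:2 2:1 1:1  a_6=6

a_6 = 6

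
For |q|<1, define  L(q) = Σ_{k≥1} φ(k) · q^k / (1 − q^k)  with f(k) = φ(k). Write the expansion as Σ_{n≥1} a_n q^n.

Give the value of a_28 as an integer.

n=28: 1·28 2·14 4·7 7·4 14·2 28·1  φ→[1+1+2+6+6+12]=28

a_28 = 28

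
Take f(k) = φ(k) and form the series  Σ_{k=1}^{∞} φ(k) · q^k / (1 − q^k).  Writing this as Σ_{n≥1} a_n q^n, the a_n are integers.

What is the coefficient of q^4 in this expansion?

n=4: 1·4 2·2 4·1  φ→[1+1+2]=4

a_4 = 4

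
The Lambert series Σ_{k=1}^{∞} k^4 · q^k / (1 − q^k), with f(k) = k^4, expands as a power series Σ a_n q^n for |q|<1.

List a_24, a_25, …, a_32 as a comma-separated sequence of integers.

358258, 391251, 485554, 538084, 655746, 707282, 872644, 923522, 1118481

q^24  k|24↦f(k): 1:1 2:16 3:81 4:256 6:1296 8:4096 12:20736 24:331776  a_24=358258
n=25: 25·1 5·5 1·25  f→[390625+625+1]=391251
n=26: 1·26 2·13 13·2 26·1  f→[1+16+28561+456976]=485554
[q^27] f(1)=1,f(3)=81,f(9)=6561,f(27)=531441 ⇒ 538084
q^28  k|28↦f(k): 28:614656 14:38416 7:2401 4:256 2:16 1:1  a_28=655746
d|29:{1,29}  Σf=1+707281=707282
n=30: 30·1 15·2 10·3 6·5 5·6 3·10 2·15 1·30  f→[810000+50625+10000+1296+625+81+16+1]=872644
d|31:{31,1}  Σf=923521+1=923522
n=32: 1·32 2·16 4·8 8·4 16·2 32·1  f→[1+16+256+4096+65536+1048576]=1118481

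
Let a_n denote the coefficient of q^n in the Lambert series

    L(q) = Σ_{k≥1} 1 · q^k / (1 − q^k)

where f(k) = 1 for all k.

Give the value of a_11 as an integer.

a_11 = 2

[q^11] f(11)=1,f(1)=1 ⇒ 2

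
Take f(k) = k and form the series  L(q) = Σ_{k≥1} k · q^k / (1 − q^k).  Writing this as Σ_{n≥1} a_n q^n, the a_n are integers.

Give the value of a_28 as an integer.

a_28 = 56

[q^28] f(28)=28,f(14)=14,f(7)=7,f(4)=4,f(2)=2,f(1)=1 ⇒ 56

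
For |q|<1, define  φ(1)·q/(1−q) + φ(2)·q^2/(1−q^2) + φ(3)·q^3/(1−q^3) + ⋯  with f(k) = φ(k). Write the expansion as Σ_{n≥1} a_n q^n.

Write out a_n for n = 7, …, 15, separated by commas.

d|7:{1,7}  Σφ=1+6=7
[q^8] φ(8)=4,φ(4)=2,φ(2)=1,φ(1)=1 ⇒ 8
d|9:{1,3,9}  Σφ=1+2+6=9
[q^10] φ(1)=1,φ(2)=1,φ(5)=4,φ(10)=4 ⇒ 10
n=11: 11·1 1·11  φ→[10+1]=11
n=12: 12·1 6·2 4·3 3·4 2·6 1·12  φ→[4+2+2+2+1+1]=12
d|13:{13,1}  Σφ=12+1=13
n=14: 14·1 7·2 2·7 1·14  φ→[6+6+1+1]=14
q^15  k|15↦φ(k): 1:1 3:2 5:4 15:8  a_15=15

7, 8, 9, 10, 11, 12, 13, 14, 15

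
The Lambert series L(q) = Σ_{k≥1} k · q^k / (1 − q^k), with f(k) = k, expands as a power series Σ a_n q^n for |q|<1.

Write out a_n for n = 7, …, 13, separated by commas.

8, 15, 13, 18, 12, 28, 14

d|7:{7,1}  Σf=7+1=8
[q^8] f(8)=8,f(4)=4,f(2)=2,f(1)=1 ⇒ 15
q^9  k|9↦f(k): 9:9 3:3 1:1  a_9=13
q^10  k|10↦f(k): 1:1 2:2 5:5 10:10  a_10=18
q^11  k|11↦f(k): 11:11 1:1  a_11=12
q^12  k|12↦f(k): 12:12 6:6 4:4 3:3 2:2 1:1  a_12=28
d|13:{13,1}  Σf=13+1=14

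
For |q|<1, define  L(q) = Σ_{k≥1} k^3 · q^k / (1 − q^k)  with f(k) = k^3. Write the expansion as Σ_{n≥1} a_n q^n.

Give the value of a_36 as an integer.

a_36 = 55261

[q^36] f(36)=46656,f(18)=5832,f(12)=1728,f(9)=729,f(6)=216,f(4)=64,f(3)=27,f(2)=8,f(1)=1 ⇒ 55261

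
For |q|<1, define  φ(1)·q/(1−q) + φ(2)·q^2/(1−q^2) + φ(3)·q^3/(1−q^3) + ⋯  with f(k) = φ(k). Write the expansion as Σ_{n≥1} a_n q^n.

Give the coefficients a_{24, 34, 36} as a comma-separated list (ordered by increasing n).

d|24:{1,2,3,4,6,8,12,24}  Σφ=1+1+2+2+2+4+4+8=24
d|34:{1,2,17,34}  Σφ=1+1+16+16=34
q^36  k|36↦φ(k): 36:12 18:6 12:4 9:6 6:2 4:2 3:2 2:1 1:1  a_36=36

24, 34, 36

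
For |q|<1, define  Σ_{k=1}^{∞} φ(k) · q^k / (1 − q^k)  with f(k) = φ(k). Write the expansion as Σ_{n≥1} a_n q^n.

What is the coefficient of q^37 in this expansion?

n=37: 1·37 37·1  φ→[1+36]=37

a_37 = 37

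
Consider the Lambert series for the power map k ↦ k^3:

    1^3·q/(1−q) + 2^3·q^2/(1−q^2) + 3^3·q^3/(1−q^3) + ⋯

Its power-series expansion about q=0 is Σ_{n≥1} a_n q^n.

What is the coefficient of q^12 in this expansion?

a_12 = 2044

d|12:{12,6,4,3,2,1}  Σf=1728+216+64+27+8+1=2044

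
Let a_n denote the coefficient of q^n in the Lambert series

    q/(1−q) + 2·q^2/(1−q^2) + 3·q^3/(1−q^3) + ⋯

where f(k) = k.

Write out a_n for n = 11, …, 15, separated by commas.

[q^11] f(11)=11,f(1)=1 ⇒ 12
q^12  k|12↦f(k): 12:12 6:6 4:4 3:3 2:2 1:1  a_12=28
[q^13] f(13)=13,f(1)=1 ⇒ 14
n=14: 14·1 7·2 2·7 1·14  f→[14+7+2+1]=24
d|15:{15,5,3,1}  Σf=15+5+3+1=24

12, 28, 14, 24, 24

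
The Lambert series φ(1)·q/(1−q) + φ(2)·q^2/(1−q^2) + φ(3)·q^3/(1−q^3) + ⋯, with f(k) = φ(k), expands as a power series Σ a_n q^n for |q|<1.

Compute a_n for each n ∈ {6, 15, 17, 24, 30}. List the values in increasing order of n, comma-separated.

[q^6] φ(6)=2,φ(3)=2,φ(2)=1,φ(1)=1 ⇒ 6
q^15  k|15↦φ(k): 15:8 5:4 3:2 1:1  a_15=15
d|17:{17,1}  Σφ=16+1=17
n=24: 24·1 12·2 8·3 6·4 4·6 3·8 2·12 1·24  φ→[8+4+4+2+2+2+1+1]=24
d|30:{30,15,10,6,5,3,2,1}  Σφ=8+8+4+2+4+2+1+1=30

6, 15, 17, 24, 30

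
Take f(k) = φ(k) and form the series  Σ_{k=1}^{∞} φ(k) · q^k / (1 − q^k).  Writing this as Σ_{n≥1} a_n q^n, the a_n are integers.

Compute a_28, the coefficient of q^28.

q^28  k|28↦φ(k): 1:1 2:1 4:2 7:6 14:6 28:12  a_28=28

a_28 = 28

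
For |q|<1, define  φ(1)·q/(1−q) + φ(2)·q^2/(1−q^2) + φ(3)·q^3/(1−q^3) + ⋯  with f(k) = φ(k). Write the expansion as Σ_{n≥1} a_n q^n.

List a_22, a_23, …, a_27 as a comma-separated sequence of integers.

d|22:{22,11,2,1}  Σφ=10+10+1+1=22
[q^23] φ(23)=22,φ(1)=1 ⇒ 23
n=24: 24·1 12·2 8·3 6·4 4·6 3·8 2·12 1·24  φ→[8+4+4+2+2+2+1+1]=24
d|25:{25,5,1}  Σφ=20+4+1=25
n=26: 1·26 2·13 13·2 26·1  φ→[1+1+12+12]=26
d|27:{1,3,9,27}  Σφ=1+2+6+18=27

22, 23, 24, 25, 26, 27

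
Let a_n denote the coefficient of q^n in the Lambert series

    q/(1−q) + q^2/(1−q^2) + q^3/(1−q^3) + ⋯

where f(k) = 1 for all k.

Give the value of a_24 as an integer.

d|24:{1,2,3,4,6,8,12,24}  Σf=1+1+1+1+1+1+1+1=8

a_24 = 8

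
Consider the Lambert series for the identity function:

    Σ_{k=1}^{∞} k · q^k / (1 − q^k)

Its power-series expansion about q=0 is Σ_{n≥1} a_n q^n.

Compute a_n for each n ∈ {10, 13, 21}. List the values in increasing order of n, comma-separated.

n=10: 1·10 2·5 5·2 10·1  f→[1+2+5+10]=18
n=13: 1·13 13·1  f→[1+13]=14
q^21  k|21↦f(k): 1:1 3:3 7:7 21:21  a_21=32

18, 14, 32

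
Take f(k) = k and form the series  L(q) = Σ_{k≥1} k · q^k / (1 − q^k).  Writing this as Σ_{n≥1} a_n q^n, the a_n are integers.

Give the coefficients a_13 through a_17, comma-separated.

[q^13] f(13)=13,f(1)=1 ⇒ 14
[q^14] f(1)=1,f(2)=2,f(7)=7,f(14)=14 ⇒ 24
[q^15] f(15)=15,f(5)=5,f(3)=3,f(1)=1 ⇒ 24
n=16: 1·16 2·8 4·4 8·2 16·1  f→[1+2+4+8+16]=31
n=17: 1·17 17·1  f→[1+17]=18

14, 24, 24, 31, 18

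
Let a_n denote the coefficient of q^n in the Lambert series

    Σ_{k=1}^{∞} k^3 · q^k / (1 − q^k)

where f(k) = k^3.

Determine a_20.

a_20 = 9198

d|20:{1,2,4,5,10,20}  Σf=1+8+64+125+1000+8000=9198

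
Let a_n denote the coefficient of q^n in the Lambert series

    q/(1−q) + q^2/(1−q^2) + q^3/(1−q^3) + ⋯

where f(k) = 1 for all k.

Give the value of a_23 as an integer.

n=23: 23·1 1·23  f→[1+1]=2

a_23 = 2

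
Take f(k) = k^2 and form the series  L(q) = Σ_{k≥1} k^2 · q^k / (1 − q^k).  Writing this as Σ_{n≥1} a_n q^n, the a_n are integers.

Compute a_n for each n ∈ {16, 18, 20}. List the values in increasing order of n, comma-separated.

341, 455, 546

q^16  k|16↦f(k): 16:256 8:64 4:16 2:4 1:1  a_16=341
[q^18] f(1)=1,f(2)=4,f(3)=9,f(6)=36,f(9)=81,f(18)=324 ⇒ 455
n=20: 20·1 10·2 5·4 4·5 2·10 1·20  f→[400+100+25+16+4+1]=546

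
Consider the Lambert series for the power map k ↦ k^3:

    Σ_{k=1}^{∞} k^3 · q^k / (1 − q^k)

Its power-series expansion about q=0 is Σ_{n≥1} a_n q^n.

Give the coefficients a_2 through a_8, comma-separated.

9, 28, 73, 126, 252, 344, 585

q^2  k|2↦f(k): 2:8 1:1  a_2=9
[q^3] f(3)=27,f(1)=1 ⇒ 28
d|4:{4,2,1}  Σf=64+8+1=73
[q^5] f(1)=1,f(5)=125 ⇒ 126
[q^6] f(6)=216,f(3)=27,f(2)=8,f(1)=1 ⇒ 252
d|7:{7,1}  Σf=343+1=344
n=8: 1·8 2·4 4·2 8·1  f→[1+8+64+512]=585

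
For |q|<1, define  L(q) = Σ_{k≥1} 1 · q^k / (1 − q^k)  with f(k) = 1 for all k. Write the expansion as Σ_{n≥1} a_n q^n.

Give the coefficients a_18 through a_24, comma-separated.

n=18: 18·1 9·2 6·3 3·6 2·9 1·18  f→[1+1+1+1+1+1]=6
[q^19] f(1)=1,f(19)=1 ⇒ 2
n=20: 20·1 10·2 5·4 4·5 2·10 1·20  f→[1+1+1+1+1+1]=6
[q^21] f(1)=1,f(3)=1,f(7)=1,f(21)=1 ⇒ 4
n=22: 1·22 2·11 11·2 22·1  f→[1+1+1+1]=4
q^23  k|23↦f(k): 23:1 1:1  a_23=2
[q^24] f(24)=1,f(12)=1,f(8)=1,f(6)=1,f(4)=1,f(3)=1,f(2)=1,f(1)=1 ⇒ 8

6, 2, 6, 4, 4, 2, 8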